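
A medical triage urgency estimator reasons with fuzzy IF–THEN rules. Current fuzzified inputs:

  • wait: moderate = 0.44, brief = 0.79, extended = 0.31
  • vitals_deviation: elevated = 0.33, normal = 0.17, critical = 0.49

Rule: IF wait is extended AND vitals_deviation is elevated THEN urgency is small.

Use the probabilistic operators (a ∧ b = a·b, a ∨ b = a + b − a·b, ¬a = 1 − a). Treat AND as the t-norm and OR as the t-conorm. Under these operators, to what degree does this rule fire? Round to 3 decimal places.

firing strength: extended=0.31, elevated=0.33; AND[a·b] → w = 0.1023

0.102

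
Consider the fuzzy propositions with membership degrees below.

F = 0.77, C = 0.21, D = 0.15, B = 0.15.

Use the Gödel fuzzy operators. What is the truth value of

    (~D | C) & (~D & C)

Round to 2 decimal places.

0.21

~D = 1 − 0.15 = 0.85
~D | C = max(a, b) on (0.85, 0.21) = 0.85
~D = 1 − 0.15 = 0.85
~D & C = min(a, b) on (0.85, 0.21) = 0.21
(~D | C) & (~D & C) = min(a, b) on (0.85, 0.21) = 0.21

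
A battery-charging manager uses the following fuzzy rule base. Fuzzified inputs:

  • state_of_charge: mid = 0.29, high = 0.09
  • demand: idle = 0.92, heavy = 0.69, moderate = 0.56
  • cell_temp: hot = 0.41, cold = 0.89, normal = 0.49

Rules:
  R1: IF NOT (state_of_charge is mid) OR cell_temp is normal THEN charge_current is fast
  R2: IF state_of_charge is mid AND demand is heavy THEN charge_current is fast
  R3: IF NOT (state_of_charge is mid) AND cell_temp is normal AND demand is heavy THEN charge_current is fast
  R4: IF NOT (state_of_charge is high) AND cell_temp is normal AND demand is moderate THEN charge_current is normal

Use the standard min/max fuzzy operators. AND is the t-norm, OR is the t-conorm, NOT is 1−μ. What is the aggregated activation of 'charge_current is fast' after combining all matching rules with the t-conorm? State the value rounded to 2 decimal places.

R1: ¬mid=1−0.29=0.71, normal=0.49; OR[max(a, b)] → w = 0.71
R2: mid=0.29, heavy=0.69; AND[min(a, b)] → w = 0.29
R3: ¬mid=1−0.29=0.71, normal=0.49, heavy=0.69; AND[min(a, b)] → w = 0.49
R4: ¬high=1−0.09=0.91, normal=0.49, moderate=0.56; AND[min(a, b)] → w = 0.49
Rules with consequent 'fast': {R1, R2, R3} → strengths 0.71, 0.29, 0.49
Aggregate via t-conorm [max(a, b)]: 0.71

0.71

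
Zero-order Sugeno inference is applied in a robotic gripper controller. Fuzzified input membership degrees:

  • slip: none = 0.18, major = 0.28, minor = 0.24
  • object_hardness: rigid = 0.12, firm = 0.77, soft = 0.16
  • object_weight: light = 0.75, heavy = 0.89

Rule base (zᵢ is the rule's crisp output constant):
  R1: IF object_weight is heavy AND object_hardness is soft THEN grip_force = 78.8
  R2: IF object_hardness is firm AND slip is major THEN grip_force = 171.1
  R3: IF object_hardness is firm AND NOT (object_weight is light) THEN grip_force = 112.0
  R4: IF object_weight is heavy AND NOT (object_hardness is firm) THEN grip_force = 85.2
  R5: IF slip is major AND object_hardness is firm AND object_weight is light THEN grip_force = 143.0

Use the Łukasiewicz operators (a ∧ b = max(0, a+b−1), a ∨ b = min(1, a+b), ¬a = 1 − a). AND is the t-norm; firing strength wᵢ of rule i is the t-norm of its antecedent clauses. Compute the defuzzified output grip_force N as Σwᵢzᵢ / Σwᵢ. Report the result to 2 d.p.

104.00

R1 (z=78.8): heavy=0.89, soft=0.16; AND[max(0, a+b−1)] → w = 0.05
R2 (z=171.1): firm=0.77, major=0.28; AND[max(0, a+b−1)] → w = 0.05
R3 (z=112.0): firm=0.77, ¬light=1−0.75=0.25; AND[max(0, a+b−1)] → w = 0.02
R4 (z=85.2): heavy=0.89, ¬firm=1−0.77=0.23; AND[max(0, a+b−1)] → w = 0.12
R5 (z=143.0): major=0.28, firm=0.77, light=0.75; AND[max(0, a+b−1)] → w = 0.00
Weighted average = (0.05·78.8 + 0.05·171.1 + 0.02·112.0 + 0.12·85.2 + 0.00·143.0) / (0.05 + 0.05 + 0.02 + 0.12 + 0.00)
  = 24.9590 / 0.2400 = 104.00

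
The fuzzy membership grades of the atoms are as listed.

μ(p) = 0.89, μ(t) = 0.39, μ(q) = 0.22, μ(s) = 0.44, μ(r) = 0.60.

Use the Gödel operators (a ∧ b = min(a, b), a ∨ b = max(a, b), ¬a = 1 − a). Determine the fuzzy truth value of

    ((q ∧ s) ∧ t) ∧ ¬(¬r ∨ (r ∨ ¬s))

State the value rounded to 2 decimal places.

q ∧ s = min(a, b) on (0.22, 0.44) = 0.22
(q ∧ s) ∧ t = min(a, b) on (0.22, 0.39) = 0.22
¬r = 1 − 0.60 = 0.40
¬s = 1 − 0.44 = 0.56
r ∨ ¬s = max(a, b) on (0.60, 0.56) = 0.60
¬r ∨ (r ∨ ¬s) = max(a, b) on (0.40, 0.60) = 0.60
¬(¬r ∨ (r ∨ ¬s)) = 1 − 0.60 = 0.40
((q ∧ s) ∧ t) ∧ ¬(¬r ∨ (r ∨ ¬s)) = min(a, b) on (0.22, 0.40) = 0.22

0.22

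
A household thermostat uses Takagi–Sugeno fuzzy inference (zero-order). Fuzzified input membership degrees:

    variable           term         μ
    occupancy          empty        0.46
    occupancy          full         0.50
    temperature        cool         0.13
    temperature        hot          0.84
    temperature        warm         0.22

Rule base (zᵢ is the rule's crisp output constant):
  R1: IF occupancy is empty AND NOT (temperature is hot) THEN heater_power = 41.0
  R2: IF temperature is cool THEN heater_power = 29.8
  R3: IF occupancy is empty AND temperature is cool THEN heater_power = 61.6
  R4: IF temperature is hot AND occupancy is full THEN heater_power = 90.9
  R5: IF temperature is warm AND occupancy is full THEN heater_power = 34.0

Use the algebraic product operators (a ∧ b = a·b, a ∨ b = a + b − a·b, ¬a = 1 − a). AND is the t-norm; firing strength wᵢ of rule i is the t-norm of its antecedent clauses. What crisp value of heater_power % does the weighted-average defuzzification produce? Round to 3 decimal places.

R1 (z=41.0): empty=0.46, ¬hot=1−0.84=0.16; AND[a·b] → w = 0.0736
R2 (z=29.8): cool=0.13 → w = 0.1300
R3 (z=61.6): empty=0.46, cool=0.13; AND[a·b] → w = 0.0598
R4 (z=90.9): hot=0.84, full=0.50; AND[a·b] → w = 0.4200
R5 (z=34.0): warm=0.22, full=0.50; AND[a·b] → w = 0.1100
Weighted average = (0.0736·41.0 + 0.1300·29.8 + 0.0598·61.6 + 0.4200·90.9 + 0.1100·34.0) / (0.0736 + 0.1300 + 0.0598 + 0.4200 + 0.1100)
  = 52.4933 / 0.7934 = 66.162

66.162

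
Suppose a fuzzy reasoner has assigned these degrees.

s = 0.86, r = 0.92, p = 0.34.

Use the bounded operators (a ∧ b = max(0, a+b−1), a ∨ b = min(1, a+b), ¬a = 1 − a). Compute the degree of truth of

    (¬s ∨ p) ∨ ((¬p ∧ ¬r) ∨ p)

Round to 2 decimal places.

0.82

¬s = 1 − 0.86 = 0.14
¬s ∨ p = min(1, a+b) on (0.14, 0.34) = 0.48
¬p = 1 − 0.34 = 0.66
¬r = 1 − 0.92 = 0.08
¬p ∧ ¬r = max(0, a+b−1) on (0.66, 0.08) = 0.00
(¬p ∧ ¬r) ∨ p = min(1, a+b) on (0.00, 0.34) = 0.34
(¬s ∨ p) ∨ ((¬p ∧ ¬r) ∨ p) = min(1, a+b) on (0.48, 0.34) = 0.82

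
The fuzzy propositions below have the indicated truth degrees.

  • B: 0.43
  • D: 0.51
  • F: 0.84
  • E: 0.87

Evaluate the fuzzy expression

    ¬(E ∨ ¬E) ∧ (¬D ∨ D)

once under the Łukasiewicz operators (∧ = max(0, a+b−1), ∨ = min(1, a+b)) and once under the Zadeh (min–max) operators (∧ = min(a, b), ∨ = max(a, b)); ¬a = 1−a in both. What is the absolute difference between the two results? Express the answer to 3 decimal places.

Under Łukasiewicz:
  ¬E = 1 − 0.87 = 0.13
  E ∨ ¬E = min(1, a+b) on (0.87, 0.13) = 1.00
  ¬(E ∨ ¬E) = 1 − 1.00 = 0.00
  ¬D = 1 − 0.51 = 0.49
  ¬D ∨ D = min(1, a+b) on (0.49, 0.51) = 1.00
  ¬(E ∨ ¬E) ∧ (¬D ∨ D) = max(0, a+b−1) on (0.00, 1.00) = 0.00
  → value = 0.0000
Under Zadeh (min–max):
  ¬E = 1 − 0.87 = 0.13
  E ∨ ¬E = max(a, b) on (0.87, 0.13) = 0.87
  ¬(E ∨ ¬E) = 1 − 0.87 = 0.13
  ¬D = 1 − 0.51 = 0.49
  ¬D ∨ D = max(a, b) on (0.49, 0.51) = 0.51
  ¬(E ∨ ¬E) ∧ (¬D ∨ D) = min(a, b) on (0.13, 0.51) = 0.13
  → value = 0.1300
|0.0000 − 0.1300| = 0.130

0.130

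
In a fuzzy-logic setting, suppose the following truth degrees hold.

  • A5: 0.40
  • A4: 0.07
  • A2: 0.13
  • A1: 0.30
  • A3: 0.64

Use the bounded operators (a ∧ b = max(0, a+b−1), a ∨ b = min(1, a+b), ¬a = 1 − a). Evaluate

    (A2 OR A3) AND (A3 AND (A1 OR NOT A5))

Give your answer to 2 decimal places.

A2 OR A3 = min(1, a+b) on (0.13, 0.64) = 0.77
NOT A5 = 1 − 0.40 = 0.60
A1 OR NOT A5 = min(1, a+b) on (0.30, 0.60) = 0.90
A3 AND (A1 OR NOT A5) = max(0, a+b−1) on (0.64, 0.90) = 0.54
(A2 OR A3) AND (A3 AND (A1 OR NOT A5)) = max(0, a+b−1) on (0.77, 0.54) = 0.31

0.31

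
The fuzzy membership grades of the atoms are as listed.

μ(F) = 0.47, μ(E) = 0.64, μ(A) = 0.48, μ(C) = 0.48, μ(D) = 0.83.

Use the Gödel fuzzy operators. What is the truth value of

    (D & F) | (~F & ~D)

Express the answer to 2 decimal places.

0.47

D & F = min(a, b) on (0.83, 0.47) = 0.47
~F = 1 − 0.47 = 0.53
~D = 1 − 0.83 = 0.17
~F & ~D = min(a, b) on (0.53, 0.17) = 0.17
(D & F) | (~F & ~D) = max(a, b) on (0.47, 0.17) = 0.47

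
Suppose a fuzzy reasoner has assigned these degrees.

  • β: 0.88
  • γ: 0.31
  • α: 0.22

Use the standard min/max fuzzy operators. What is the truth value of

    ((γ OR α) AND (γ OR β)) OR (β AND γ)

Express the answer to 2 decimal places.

γ OR α = max(a, b) on (0.31, 0.22) = 0.31
γ OR β = max(a, b) on (0.31, 0.88) = 0.88
(γ OR α) AND (γ OR β) = min(a, b) on (0.31, 0.88) = 0.31
β AND γ = min(a, b) on (0.88, 0.31) = 0.31
((γ OR α) AND (γ OR β)) OR (β AND γ) = max(a, b) on (0.31, 0.31) = 0.31

0.31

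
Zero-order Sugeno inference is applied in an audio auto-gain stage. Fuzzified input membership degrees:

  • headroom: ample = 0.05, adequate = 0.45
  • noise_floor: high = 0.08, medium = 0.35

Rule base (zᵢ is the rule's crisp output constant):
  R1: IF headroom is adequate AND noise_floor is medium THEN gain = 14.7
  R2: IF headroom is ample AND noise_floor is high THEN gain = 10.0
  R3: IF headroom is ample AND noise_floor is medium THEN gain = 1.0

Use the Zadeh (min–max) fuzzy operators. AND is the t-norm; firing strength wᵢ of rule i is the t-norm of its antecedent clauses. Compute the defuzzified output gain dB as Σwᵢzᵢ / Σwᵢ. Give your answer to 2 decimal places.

12.66

R1 (z=14.7): adequate=0.45, medium=0.35; AND[min(a, b)] → w = 0.35
R2 (z=10.0): ample=0.05, high=0.08; AND[min(a, b)] → w = 0.05
R3 (z=1.0): ample=0.05, medium=0.35; AND[min(a, b)] → w = 0.05
Weighted average = (0.35·14.7 + 0.05·10.0 + 0.05·1.0) / (0.35 + 0.05 + 0.05)
  = 5.6950 / 0.4500 = 12.66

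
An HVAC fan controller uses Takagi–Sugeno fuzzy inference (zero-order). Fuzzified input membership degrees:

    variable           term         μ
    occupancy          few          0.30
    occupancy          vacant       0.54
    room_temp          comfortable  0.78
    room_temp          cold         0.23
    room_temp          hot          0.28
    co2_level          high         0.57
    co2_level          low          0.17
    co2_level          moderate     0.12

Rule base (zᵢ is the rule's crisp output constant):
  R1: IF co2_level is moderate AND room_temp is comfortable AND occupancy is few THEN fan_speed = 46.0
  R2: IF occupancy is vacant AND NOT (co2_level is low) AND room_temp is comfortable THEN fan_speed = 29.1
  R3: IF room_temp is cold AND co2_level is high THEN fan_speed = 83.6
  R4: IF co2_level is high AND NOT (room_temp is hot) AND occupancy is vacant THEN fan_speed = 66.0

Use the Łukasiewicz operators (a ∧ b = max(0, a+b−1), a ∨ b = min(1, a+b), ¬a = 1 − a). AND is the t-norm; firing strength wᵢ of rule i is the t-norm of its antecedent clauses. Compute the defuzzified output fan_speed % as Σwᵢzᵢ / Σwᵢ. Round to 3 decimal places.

R1 (z=46.0): moderate=0.12, comfortable=0.78, few=0.30; AND[max(0, a+b−1)] → w = 0.00
R2 (z=29.1): vacant=0.54, ¬low=1−0.17=0.83, comfortable=0.78; AND[max(0, a+b−1)] → w = 0.15
R3 (z=83.6): cold=0.23, high=0.57; AND[max(0, a+b−1)] → w = 0.00
R4 (z=66.0): high=0.57, ¬hot=1−0.28=0.72, vacant=0.54; AND[max(0, a+b−1)] → w = 0.00
Weighted average = (0.00·46.0 + 0.15·29.1 + 0.00·83.6 + 0.00·66.0) / (0.00 + 0.15 + 0.00 + 0.00)
  = 4.3650 / 0.1500 = 29.100

29.100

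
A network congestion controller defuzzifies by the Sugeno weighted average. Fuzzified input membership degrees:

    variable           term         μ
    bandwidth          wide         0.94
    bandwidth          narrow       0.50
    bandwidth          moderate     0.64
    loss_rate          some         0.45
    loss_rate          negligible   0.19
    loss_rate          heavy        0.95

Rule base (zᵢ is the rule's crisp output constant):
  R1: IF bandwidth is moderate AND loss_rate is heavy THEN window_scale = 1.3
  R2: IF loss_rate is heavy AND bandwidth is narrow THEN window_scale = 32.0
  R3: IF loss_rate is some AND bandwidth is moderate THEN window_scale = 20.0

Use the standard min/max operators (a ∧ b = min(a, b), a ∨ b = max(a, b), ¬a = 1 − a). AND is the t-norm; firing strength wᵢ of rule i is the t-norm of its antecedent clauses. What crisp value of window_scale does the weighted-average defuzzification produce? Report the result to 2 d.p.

R1 (z=1.3): moderate=0.64, heavy=0.95; AND[min(a, b)] → w = 0.64
R2 (z=32.0): heavy=0.95, narrow=0.50; AND[min(a, b)] → w = 0.50
R3 (z=20.0): some=0.45, moderate=0.64; AND[min(a, b)] → w = 0.45
Weighted average = (0.64·1.3 + 0.50·32.0 + 0.45·20.0) / (0.64 + 0.50 + 0.45)
  = 25.8320 / 1.5900 = 16.25

16.25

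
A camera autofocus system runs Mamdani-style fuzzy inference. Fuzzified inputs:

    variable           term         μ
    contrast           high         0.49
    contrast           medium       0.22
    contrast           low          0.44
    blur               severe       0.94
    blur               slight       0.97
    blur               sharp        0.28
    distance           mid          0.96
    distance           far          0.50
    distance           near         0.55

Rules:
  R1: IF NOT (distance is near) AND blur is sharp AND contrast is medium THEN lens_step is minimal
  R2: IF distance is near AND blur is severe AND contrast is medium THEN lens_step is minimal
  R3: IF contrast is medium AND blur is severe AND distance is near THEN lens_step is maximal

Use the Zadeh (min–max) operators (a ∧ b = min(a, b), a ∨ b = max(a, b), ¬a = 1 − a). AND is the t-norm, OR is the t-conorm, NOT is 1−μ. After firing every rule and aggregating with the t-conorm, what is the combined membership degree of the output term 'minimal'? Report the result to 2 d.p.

R1: ¬near=1−0.55=0.45, sharp=0.28, medium=0.22; AND[min(a, b)] → w = 0.22
R2: near=0.55, severe=0.94, medium=0.22; AND[min(a, b)] → w = 0.22
R3: medium=0.22, severe=0.94, near=0.55; AND[min(a, b)] → w = 0.22
Rules with consequent 'minimal': {R1, R2} → strengths 0.22, 0.22
Aggregate via t-conorm [max(a, b)]: 0.22

0.22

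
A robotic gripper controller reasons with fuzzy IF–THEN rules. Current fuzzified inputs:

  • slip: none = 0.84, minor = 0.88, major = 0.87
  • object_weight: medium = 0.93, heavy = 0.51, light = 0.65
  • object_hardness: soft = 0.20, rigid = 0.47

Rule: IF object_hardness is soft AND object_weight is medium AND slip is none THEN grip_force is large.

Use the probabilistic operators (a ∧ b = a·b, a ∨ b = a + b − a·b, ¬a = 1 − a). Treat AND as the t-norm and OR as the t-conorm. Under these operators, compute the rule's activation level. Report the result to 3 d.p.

firing strength: soft=0.20, medium=0.93, none=0.84; AND[a·b] → w = 0.1562

0.156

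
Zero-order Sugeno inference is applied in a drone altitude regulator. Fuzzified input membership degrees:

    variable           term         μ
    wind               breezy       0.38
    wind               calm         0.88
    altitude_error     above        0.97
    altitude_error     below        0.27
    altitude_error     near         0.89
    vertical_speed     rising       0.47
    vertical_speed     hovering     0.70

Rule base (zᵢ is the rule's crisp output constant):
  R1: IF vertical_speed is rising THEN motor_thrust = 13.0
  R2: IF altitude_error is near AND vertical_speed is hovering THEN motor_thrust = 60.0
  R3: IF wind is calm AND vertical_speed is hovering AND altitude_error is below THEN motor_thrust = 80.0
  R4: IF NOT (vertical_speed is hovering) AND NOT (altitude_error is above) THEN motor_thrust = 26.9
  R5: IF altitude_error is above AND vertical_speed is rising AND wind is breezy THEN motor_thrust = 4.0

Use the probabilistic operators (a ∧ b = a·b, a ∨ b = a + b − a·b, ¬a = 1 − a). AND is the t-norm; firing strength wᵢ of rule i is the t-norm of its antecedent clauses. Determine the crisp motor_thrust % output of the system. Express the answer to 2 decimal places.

40.05

R1 (z=13.0): rising=0.47 → w = 0.4700
R2 (z=60.0): near=0.89, hovering=0.70; AND[a·b] → w = 0.6230
R3 (z=80.0): calm=0.88, hovering=0.70, below=0.27; AND[a·b] → w = 0.1663
R4 (z=26.9): ¬hovering=1−0.70=0.30, ¬above=1−0.97=0.03; AND[a·b] → w = 0.0090
R5 (z=4.0): above=0.97, rising=0.47, breezy=0.38; AND[a·b] → w = 0.1732
Weighted average = (0.4700·13.0 + 0.6230·60.0 + 0.1663·80.0 + 0.0090·26.9 + 0.1732·4.0) / (0.4700 + 0.6230 + 0.1663 + 0.0090 + 0.1732)
  = 57.7307 / 1.4416 = 40.05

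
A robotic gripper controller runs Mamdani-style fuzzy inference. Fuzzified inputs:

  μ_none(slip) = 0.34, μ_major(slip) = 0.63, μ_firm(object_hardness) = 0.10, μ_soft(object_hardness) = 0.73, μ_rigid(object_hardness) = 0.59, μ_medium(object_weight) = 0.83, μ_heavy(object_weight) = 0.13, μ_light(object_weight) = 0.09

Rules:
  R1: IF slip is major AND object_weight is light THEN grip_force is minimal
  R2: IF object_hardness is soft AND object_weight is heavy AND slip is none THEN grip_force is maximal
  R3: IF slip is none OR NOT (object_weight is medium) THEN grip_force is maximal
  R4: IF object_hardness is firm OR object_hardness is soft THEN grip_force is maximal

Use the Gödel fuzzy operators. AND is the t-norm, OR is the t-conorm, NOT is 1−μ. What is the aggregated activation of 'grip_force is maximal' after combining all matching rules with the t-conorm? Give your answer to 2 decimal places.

0.73

R1: major=0.63, light=0.09; AND[min(a, b)] → w = 0.09
R2: soft=0.73, heavy=0.13, none=0.34; AND[min(a, b)] → w = 0.13
R3: none=0.34, ¬medium=1−0.83=0.17; OR[max(a, b)] → w = 0.34
R4: firm=0.10, soft=0.73; OR[max(a, b)] → w = 0.73
Rules with consequent 'maximal': {R2, R3, R4} → strengths 0.13, 0.34, 0.73
Aggregate via t-conorm [max(a, b)]: 0.73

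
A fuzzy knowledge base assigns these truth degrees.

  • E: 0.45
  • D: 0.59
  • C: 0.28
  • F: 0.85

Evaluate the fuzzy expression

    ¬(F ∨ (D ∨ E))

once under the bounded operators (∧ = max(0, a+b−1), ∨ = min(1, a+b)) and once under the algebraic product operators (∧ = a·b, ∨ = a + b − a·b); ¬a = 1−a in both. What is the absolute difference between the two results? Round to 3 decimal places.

Under bounded:
  D ∨ E = min(1, a+b) on (0.59, 0.45) = 1.00
  F ∨ (D ∨ E) = min(1, a+b) on (0.85, 1.00) = 1.00
  ¬(F ∨ (D ∨ E)) = 1 − 1.00 = 0.00
  → value = 0.0000
Under algebraic product:
  D ∨ E = a + b − a·b on (0.5900, 0.4500) = 0.7745
  F ∨ (D ∨ E) = a + b − a·b on (0.8500, 0.7745) = 0.9662
  ¬(F ∨ (D ∨ E)) = 1 − 0.9662 = 0.0338
  → value = 0.0338
|0.0000 − 0.0338| = 0.034

0.034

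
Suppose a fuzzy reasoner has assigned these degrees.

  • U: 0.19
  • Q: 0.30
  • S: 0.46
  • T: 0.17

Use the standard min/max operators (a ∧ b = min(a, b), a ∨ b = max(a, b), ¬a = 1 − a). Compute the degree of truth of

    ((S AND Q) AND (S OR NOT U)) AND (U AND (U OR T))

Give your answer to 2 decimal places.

0.19

S AND Q = min(a, b) on (0.46, 0.30) = 0.30
NOT U = 1 − 0.19 = 0.81
S OR NOT U = max(a, b) on (0.46, 0.81) = 0.81
(S AND Q) AND (S OR NOT U) = min(a, b) on (0.30, 0.81) = 0.30
U OR T = max(a, b) on (0.19, 0.17) = 0.19
U AND (U OR T) = min(a, b) on (0.19, 0.19) = 0.19
((S AND Q) AND (S OR NOT U)) AND (U AND (U OR T)) = min(a, b) on (0.30, 0.19) = 0.19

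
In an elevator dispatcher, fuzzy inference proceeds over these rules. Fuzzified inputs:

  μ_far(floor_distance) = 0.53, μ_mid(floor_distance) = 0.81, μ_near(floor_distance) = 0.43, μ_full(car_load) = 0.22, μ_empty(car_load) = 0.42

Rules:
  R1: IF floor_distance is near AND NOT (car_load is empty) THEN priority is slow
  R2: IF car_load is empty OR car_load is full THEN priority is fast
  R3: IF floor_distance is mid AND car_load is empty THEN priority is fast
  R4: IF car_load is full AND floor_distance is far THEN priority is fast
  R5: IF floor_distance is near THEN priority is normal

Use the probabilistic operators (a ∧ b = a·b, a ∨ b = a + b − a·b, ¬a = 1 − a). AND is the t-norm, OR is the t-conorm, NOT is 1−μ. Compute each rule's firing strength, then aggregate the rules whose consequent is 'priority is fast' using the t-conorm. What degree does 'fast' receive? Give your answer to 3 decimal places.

0.736

R1: near=0.43, ¬empty=1−0.42=0.58; AND[a·b] → w = 0.2494
R2: empty=0.42, full=0.22; OR[a + b − a·b] → w = 0.5476
R3: mid=0.81, empty=0.42; AND[a·b] → w = 0.3402
R4: full=0.22, far=0.53; AND[a·b] → w = 0.1166
R5: near=0.43 → w = 0.4300
Rules with consequent 'fast': {R2, R3, R4} → strengths 0.5476, 0.3402, 0.1166
Aggregate via t-conorm [a + b − a·b]: 0.7363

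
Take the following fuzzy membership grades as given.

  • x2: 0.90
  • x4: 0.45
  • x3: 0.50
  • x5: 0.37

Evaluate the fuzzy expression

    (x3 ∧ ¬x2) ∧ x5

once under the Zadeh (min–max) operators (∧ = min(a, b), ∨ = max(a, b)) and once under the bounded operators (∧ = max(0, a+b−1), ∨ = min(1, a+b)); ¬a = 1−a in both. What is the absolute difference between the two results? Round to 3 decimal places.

Under Zadeh (min–max):
  ¬x2 = 1 − 0.90 = 0.10
  x3 ∧ ¬x2 = min(a, b) on (0.50, 0.10) = 0.10
  (x3 ∧ ¬x2) ∧ x5 = min(a, b) on (0.10, 0.37) = 0.10
  → value = 0.1000
Under bounded:
  ¬x2 = 1 − 0.90 = 0.10
  x3 ∧ ¬x2 = max(0, a+b−1) on (0.50, 0.10) = 0.00
  (x3 ∧ ¬x2) ∧ x5 = max(0, a+b−1) on (0.00, 0.37) = 0.00
  → value = 0.0000
|0.1000 − 0.0000| = 0.100

0.100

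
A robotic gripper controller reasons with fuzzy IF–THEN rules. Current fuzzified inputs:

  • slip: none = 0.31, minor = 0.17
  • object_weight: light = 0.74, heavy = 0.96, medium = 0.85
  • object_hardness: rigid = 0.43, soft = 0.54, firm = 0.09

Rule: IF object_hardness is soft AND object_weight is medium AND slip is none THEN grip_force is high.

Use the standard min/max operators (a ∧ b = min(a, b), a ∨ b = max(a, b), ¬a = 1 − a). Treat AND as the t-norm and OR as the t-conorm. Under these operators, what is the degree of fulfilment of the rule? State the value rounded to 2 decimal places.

0.31

firing strength: soft=0.54, medium=0.85, none=0.31; AND[min(a, b)] → w = 0.31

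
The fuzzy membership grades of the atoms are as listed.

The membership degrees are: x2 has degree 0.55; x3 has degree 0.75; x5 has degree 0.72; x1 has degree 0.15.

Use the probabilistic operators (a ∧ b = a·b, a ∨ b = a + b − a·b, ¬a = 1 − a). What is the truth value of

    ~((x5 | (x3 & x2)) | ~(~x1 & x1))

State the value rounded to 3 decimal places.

x3 & x2 = a·b on (0.7500, 0.5500) = 0.4125
x5 | (x3 & x2) = a + b − a·b on (0.7200, 0.4125) = 0.8355
~x1 = 1 − 0.1500 = 0.8500
~x1 & x1 = a·b on (0.8500, 0.1500) = 0.1275
~(~x1 & x1) = 1 − 0.1275 = 0.8725
(x5 | (x3 & x2)) | ~(~x1 & x1) = a + b − a·b on (0.8355, 0.8725) = 0.9790
~((x5 | (x3 & x2)) | ~(~x1 & x1)) = 1 − 0.9790 = 0.0210

0.021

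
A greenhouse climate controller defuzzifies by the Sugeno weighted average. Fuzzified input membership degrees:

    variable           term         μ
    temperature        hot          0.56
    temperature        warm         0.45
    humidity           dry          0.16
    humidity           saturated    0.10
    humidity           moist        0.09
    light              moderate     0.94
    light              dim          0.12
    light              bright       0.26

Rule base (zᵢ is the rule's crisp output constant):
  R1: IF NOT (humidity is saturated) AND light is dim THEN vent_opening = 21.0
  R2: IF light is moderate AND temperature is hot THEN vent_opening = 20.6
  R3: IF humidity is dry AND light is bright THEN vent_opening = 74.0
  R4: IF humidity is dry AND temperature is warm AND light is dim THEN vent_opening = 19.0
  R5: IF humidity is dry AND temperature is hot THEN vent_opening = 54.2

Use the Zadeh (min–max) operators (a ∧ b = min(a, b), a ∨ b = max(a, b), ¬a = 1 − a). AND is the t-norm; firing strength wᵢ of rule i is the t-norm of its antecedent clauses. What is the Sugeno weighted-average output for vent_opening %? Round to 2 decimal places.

R1 (z=21.0): ¬saturated=1−0.10=0.90, dim=0.12; AND[min(a, b)] → w = 0.12
R2 (z=20.6): moderate=0.94, hot=0.56; AND[min(a, b)] → w = 0.56
R3 (z=74.0): dry=0.16, bright=0.26; AND[min(a, b)] → w = 0.16
R4 (z=19.0): dry=0.16, warm=0.45, dim=0.12; AND[min(a, b)] → w = 0.12
R5 (z=54.2): dry=0.16, hot=0.56; AND[min(a, b)] → w = 0.16
Weighted average = (0.12·21.0 + 0.56·20.6 + 0.16·74.0 + 0.12·19.0 + 0.16·54.2) / (0.12 + 0.56 + 0.16 + 0.12 + 0.16)
  = 36.8480 / 1.1200 = 32.90

32.90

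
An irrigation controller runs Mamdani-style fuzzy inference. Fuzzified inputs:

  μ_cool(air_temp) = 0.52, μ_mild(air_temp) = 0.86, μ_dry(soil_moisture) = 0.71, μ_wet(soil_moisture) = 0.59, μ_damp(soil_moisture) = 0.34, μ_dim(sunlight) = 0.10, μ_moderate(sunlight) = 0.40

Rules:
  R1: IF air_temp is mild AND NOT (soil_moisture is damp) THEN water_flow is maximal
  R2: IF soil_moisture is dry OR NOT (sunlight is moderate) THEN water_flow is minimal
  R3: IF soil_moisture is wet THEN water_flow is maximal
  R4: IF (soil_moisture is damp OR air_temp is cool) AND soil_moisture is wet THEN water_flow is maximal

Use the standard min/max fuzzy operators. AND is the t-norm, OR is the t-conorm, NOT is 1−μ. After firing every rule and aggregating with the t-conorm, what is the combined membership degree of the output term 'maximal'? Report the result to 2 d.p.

0.66

R1: mild=0.86, ¬damp=1−0.34=0.66; AND[min(a, b)] → w = 0.66
R2: dry=0.71, ¬moderate=1−0.40=0.60; OR[max(a, b)] → w = 0.71
R3: wet=0.59 → w = 0.59
R4: (damp=0.34 OR cool=0.52) = 0.52; AND[min(a, b)] with wet=0.59 → w = 0.52
Rules with consequent 'maximal': {R1, R3, R4} → strengths 0.66, 0.59, 0.52
Aggregate via t-conorm [max(a, b)]: 0.66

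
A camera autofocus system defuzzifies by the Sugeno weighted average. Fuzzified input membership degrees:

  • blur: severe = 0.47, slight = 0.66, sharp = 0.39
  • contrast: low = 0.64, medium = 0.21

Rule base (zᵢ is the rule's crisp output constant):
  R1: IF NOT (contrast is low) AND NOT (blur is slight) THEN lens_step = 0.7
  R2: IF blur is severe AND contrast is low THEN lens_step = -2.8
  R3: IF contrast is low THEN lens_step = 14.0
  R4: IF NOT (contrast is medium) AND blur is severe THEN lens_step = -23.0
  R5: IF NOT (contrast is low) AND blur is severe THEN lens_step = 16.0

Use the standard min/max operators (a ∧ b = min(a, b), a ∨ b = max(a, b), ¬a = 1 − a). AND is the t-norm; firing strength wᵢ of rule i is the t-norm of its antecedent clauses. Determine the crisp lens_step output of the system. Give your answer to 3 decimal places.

R1 (z=0.7): ¬low=1−0.64=0.36, ¬slight=1−0.66=0.34; AND[min(a, b)] → w = 0.34
R2 (z=-2.8): severe=0.47, low=0.64; AND[min(a, b)] → w = 0.47
R3 (z=14.0): low=0.64 → w = 0.64
R4 (z=-23.0): ¬medium=1−0.21=0.79, severe=0.47; AND[min(a, b)] → w = 0.47
R5 (z=16.0): ¬low=1−0.64=0.36, severe=0.47; AND[min(a, b)] → w = 0.36
Weighted average = (0.34·0.7 + 0.47·-2.8 + 0.64·14.0 + 0.47·-23.0 + 0.36·16.0) / (0.34 + 0.47 + 0.64 + 0.47 + 0.36)
  = 2.8320 / 2.2800 = 1.242

1.242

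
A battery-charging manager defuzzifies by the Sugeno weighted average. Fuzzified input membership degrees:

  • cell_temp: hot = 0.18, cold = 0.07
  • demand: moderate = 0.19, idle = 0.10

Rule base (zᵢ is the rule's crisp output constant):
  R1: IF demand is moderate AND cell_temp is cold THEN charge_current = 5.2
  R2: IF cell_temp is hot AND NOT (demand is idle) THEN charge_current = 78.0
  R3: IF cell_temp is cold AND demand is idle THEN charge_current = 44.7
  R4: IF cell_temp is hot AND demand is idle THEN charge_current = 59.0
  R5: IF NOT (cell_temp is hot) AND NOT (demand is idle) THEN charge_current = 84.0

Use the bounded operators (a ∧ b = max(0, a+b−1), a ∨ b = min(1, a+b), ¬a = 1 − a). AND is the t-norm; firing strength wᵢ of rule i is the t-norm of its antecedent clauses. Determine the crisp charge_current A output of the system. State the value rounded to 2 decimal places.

R1 (z=5.2): moderate=0.19, cold=0.07; AND[max(0, a+b−1)] → w = 0.00
R2 (z=78.0): hot=0.18, ¬idle=1−0.10=0.90; AND[max(0, a+b−1)] → w = 0.08
R3 (z=44.7): cold=0.07, idle=0.10; AND[max(0, a+b−1)] → w = 0.00
R4 (z=59.0): hot=0.18, idle=0.10; AND[max(0, a+b−1)] → w = 0.00
R5 (z=84.0): ¬hot=1−0.18=0.82, ¬idle=1−0.10=0.90; AND[max(0, a+b−1)] → w = 0.72
Weighted average = (0.00·5.2 + 0.08·78.0 + 0.00·44.7 + 0.00·59.0 + 0.72·84.0) / (0.00 + 0.08 + 0.00 + 0.00 + 0.72)
  = 66.7200 / 0.8000 = 83.40

83.40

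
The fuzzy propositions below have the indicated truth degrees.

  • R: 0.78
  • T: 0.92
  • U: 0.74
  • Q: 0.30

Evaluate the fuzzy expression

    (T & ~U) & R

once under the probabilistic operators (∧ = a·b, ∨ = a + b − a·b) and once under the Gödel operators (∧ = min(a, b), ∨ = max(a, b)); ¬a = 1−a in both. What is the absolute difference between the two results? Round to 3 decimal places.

0.073

Under probabilistic:
  ~U = 1 − 0.7400 = 0.2600
  T & ~U = a·b on (0.9200, 0.2600) = 0.2392
  (T & ~U) & R = a·b on (0.2392, 0.7800) = 0.1866
  → value = 0.1866
Under Gödel:
  ~U = 1 − 0.74 = 0.26
  T & ~U = min(a, b) on (0.92, 0.26) = 0.26
  (T & ~U) & R = min(a, b) on (0.26, 0.78) = 0.26
  → value = 0.2600
|0.1866 − 0.2600| = 0.073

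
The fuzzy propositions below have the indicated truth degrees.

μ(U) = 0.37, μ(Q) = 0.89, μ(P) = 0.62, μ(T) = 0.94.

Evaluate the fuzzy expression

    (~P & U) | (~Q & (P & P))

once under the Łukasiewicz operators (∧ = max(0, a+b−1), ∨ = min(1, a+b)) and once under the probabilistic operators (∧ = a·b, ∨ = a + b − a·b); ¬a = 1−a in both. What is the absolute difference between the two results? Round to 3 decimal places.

0.177

Under Łukasiewicz:
  ~P = 1 − 0.62 = 0.38
  ~P & U = max(0, a+b−1) on (0.38, 0.37) = 0.00
  ~Q = 1 − 0.89 = 0.11
  P & P = max(0, a+b−1) on (0.62, 0.62) = 0.24
  ~Q & (P & P) = max(0, a+b−1) on (0.11, 0.24) = 0.00
  (~P & U) | (~Q & (P & P)) = min(1, a+b) on (0.00, 0.00) = 0.00
  → value = 0.0000
Under probabilistic:
  ~P = 1 − 0.6200 = 0.3800
  ~P & U = a·b on (0.3800, 0.3700) = 0.1406
  ~Q = 1 − 0.8900 = 0.1100
  P & P = a·b on (0.6200, 0.6200) = 0.3844
  ~Q & (P & P) = a·b on (0.1100, 0.3844) = 0.0423
  (~P & U) | (~Q & (P & P)) = a + b − a·b on (0.1406, 0.0423) = 0.1769
  → value = 0.1769
|0.0000 − 0.1769| = 0.177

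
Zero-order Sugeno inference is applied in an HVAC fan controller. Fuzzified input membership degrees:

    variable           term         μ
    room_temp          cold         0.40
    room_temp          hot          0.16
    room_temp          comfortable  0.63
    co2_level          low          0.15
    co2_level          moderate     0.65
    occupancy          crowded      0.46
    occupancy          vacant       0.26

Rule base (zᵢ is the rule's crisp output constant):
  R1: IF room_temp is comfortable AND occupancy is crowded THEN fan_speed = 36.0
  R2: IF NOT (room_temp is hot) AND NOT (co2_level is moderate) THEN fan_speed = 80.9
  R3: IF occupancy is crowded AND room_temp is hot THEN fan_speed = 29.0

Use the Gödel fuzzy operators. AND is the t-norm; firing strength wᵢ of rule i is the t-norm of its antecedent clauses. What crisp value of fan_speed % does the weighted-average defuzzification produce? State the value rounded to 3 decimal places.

R1 (z=36.0): comfortable=0.63, crowded=0.46; AND[min(a, b)] → w = 0.46
R2 (z=80.9): ¬hot=1−0.16=0.84, ¬moderate=1−0.65=0.35; AND[min(a, b)] → w = 0.35
R3 (z=29.0): crowded=0.46, hot=0.16; AND[min(a, b)] → w = 0.16
Weighted average = (0.46·36.0 + 0.35·80.9 + 0.16·29.0) / (0.46 + 0.35 + 0.16)
  = 49.5150 / 0.9700 = 51.046

51.046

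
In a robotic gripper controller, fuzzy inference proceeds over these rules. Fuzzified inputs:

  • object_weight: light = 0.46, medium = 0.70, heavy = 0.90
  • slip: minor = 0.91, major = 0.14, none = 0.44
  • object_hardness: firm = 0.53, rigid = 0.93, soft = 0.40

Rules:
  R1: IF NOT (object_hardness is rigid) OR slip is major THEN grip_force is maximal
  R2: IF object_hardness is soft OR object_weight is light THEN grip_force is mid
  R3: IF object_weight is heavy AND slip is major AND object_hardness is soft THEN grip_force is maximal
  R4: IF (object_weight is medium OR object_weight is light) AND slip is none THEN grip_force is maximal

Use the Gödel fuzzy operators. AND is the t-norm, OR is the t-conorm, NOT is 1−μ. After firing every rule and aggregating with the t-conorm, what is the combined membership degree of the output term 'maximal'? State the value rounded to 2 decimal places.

0.44

R1: ¬rigid=1−0.93=0.07, major=0.14; OR[max(a, b)] → w = 0.14
R2: soft=0.40, light=0.46; OR[max(a, b)] → w = 0.46
R3: heavy=0.90, major=0.14, soft=0.40; AND[min(a, b)] → w = 0.14
R4: (medium=0.70 OR light=0.46) = 0.70; AND[min(a, b)] with none=0.44 → w = 0.44
Rules with consequent 'maximal': {R1, R3, R4} → strengths 0.14, 0.14, 0.44
Aggregate via t-conorm [max(a, b)]: 0.44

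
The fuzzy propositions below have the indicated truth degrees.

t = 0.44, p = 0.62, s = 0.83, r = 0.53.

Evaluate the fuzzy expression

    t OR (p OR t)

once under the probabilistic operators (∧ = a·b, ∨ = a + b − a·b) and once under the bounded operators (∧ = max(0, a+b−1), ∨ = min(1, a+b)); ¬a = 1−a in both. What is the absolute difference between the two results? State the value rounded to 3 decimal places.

Under probabilistic:
  p OR t = a + b − a·b on (0.6200, 0.4400) = 0.7872
  t OR (p OR t) = a + b − a·b on (0.4400, 0.7872) = 0.8808
  → value = 0.8808
Under bounded:
  p OR t = min(1, a+b) on (0.62, 0.44) = 1.00
  t OR (p OR t) = min(1, a+b) on (0.44, 1.00) = 1.00
  → value = 1.0000
|0.8808 − 1.0000| = 0.119

0.119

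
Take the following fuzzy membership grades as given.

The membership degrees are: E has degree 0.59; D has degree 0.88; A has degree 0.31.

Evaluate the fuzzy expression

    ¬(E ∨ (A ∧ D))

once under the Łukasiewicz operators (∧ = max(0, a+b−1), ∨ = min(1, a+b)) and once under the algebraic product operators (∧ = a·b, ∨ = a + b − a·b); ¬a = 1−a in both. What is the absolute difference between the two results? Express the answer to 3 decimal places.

Under Łukasiewicz:
  A ∧ D = max(0, a+b−1) on (0.31, 0.88) = 0.19
  E ∨ (A ∧ D) = min(1, a+b) on (0.59, 0.19) = 0.78
  ¬(E ∨ (A ∧ D)) = 1 − 0.78 = 0.22
  → value = 0.2200
Under algebraic product:
  A ∧ D = a·b on (0.3100, 0.8800) = 0.2728
  E ∨ (A ∧ D) = a + b − a·b on (0.5900, 0.2728) = 0.7018
  ¬(E ∨ (A ∧ D)) = 1 − 0.7018 = 0.2982
  → value = 0.2982
|0.2200 − 0.2982| = 0.078

0.078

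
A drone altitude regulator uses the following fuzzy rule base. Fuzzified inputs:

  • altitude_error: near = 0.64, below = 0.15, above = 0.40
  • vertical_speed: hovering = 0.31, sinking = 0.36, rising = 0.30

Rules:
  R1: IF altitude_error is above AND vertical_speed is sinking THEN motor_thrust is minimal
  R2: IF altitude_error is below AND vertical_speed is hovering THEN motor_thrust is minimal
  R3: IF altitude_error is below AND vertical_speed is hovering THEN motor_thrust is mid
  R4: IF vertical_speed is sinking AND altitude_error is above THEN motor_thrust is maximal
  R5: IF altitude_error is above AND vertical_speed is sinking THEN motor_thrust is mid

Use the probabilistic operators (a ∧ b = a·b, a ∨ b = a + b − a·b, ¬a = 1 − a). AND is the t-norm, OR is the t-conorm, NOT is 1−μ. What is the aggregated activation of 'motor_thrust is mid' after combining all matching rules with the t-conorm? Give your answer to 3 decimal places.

R1: above=0.40, sinking=0.36; AND[a·b] → w = 0.1440
R2: below=0.15, hovering=0.31; AND[a·b] → w = 0.0465
R3: below=0.15, hovering=0.31; AND[a·b] → w = 0.0465
R4: sinking=0.36, above=0.40; AND[a·b] → w = 0.1440
R5: above=0.40, sinking=0.36; AND[a·b] → w = 0.1440
Rules with consequent 'mid': {R3, R5} → strengths 0.0465, 0.1440
Aggregate via t-conorm [a + b − a·b]: 0.1838

0.184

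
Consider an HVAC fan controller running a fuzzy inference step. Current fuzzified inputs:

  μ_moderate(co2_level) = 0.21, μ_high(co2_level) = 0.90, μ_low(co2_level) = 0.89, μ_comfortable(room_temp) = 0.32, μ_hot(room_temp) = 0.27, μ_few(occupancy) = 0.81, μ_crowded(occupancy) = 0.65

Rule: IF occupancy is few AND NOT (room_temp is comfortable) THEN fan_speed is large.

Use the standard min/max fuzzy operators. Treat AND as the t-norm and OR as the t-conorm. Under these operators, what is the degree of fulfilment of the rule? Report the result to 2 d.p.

firing strength: few=0.81, ¬comfortable=1−0.32=0.68; AND[min(a, b)] → w = 0.68

0.68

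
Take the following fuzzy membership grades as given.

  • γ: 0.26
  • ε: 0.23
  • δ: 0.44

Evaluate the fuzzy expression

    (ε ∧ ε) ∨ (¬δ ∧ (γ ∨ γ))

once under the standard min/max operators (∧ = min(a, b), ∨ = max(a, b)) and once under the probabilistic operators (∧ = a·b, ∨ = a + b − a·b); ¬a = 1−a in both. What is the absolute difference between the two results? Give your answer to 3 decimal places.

0.033

Under standard min/max:
  ε ∧ ε = min(a, b) on (0.23, 0.23) = 0.23
  ¬δ = 1 − 0.44 = 0.56
  γ ∨ γ = max(a, b) on (0.26, 0.26) = 0.26
  ¬δ ∧ (γ ∨ γ) = min(a, b) on (0.56, 0.26) = 0.26
  (ε ∧ ε) ∨ (¬δ ∧ (γ ∨ γ)) = max(a, b) on (0.23, 0.26) = 0.26
  → value = 0.2600
Under probabilistic:
  ε ∧ ε = a·b on (0.2300, 0.2300) = 0.0529
  ¬δ = 1 − 0.4400 = 0.5600
  γ ∨ γ = a + b − a·b on (0.2600, 0.2600) = 0.4524
  ¬δ ∧ (γ ∨ γ) = a·b on (0.5600, 0.4524) = 0.2533
  (ε ∧ ε) ∨ (¬δ ∧ (γ ∨ γ)) = a + b − a·b on (0.0529, 0.2533) = 0.2928
  → value = 0.2928
|0.2600 − 0.2928| = 0.033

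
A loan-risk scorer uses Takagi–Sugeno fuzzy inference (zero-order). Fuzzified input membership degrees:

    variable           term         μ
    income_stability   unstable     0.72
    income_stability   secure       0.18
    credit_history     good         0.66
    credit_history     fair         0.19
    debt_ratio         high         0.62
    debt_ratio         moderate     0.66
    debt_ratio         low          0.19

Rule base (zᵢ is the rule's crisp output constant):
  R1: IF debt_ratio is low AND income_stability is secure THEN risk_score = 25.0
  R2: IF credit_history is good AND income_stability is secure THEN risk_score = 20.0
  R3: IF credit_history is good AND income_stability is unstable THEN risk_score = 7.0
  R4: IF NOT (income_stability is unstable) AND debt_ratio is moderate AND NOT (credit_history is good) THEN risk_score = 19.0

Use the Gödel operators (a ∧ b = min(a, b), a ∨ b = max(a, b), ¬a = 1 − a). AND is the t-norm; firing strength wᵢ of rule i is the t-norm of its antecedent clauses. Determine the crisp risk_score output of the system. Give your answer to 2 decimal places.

R1 (z=25.0): low=0.19, secure=0.18; AND[min(a, b)] → w = 0.18
R2 (z=20.0): good=0.66, secure=0.18; AND[min(a, b)] → w = 0.18
R3 (z=7.0): good=0.66, unstable=0.72; AND[min(a, b)] → w = 0.66
R4 (z=19.0): ¬unstable=1−0.72=0.28, moderate=0.66, ¬good=1−0.66=0.34; AND[min(a, b)] → w = 0.28
Weighted average = (0.18·25.0 + 0.18·20.0 + 0.66·7.0 + 0.28·19.0) / (0.18 + 0.18 + 0.66 + 0.28)
  = 18.0400 / 1.3000 = 13.88

13.88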